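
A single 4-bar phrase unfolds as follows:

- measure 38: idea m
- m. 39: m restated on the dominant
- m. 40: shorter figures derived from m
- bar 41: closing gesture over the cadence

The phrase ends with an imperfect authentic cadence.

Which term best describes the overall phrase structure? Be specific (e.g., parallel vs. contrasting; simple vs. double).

Basic idea (m. 38) + its repetition (measure 39) form the presentation; fragmentation and cadence (mm. 40–41) form the continuation — the 4-bar whole is a sentence.

sentence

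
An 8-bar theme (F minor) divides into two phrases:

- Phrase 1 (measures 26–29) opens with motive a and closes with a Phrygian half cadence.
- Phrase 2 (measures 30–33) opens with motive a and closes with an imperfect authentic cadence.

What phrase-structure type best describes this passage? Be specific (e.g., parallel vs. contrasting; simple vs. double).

Phrase 1 ends with a Phrygian half cadence (weaker) and phrase 2 with an imperfect authentic cadence (stronger): antecedent + consequent = a period.
The two phrases open with the same material (a / a), so the period is parallel.

parallel period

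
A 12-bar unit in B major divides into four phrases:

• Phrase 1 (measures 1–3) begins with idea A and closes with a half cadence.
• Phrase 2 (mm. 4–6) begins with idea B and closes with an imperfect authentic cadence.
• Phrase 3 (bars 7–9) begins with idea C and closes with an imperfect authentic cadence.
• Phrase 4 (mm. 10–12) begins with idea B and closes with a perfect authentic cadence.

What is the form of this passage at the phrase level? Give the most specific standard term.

contrasting double period

Four phrases in two halves: the first half (measures 1-6) ends with an imperfect authentic cadence, the second (mm. 7-12) with a perfect authentic cadence — a large antecedent–consequent pair, i.e. a double period.
Phrase 3 begins with different material from phrase 1, making it contrasting.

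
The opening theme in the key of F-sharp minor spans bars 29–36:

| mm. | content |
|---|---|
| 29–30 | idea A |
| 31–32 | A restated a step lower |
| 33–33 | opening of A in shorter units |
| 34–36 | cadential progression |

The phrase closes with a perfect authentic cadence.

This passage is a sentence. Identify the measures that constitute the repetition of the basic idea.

measures 31–32

The presentation of a sentence is the basic idea (mm. 29–30) plus its repetition (bars 31–32); the repetition of the basic idea is therefore measures 31-32.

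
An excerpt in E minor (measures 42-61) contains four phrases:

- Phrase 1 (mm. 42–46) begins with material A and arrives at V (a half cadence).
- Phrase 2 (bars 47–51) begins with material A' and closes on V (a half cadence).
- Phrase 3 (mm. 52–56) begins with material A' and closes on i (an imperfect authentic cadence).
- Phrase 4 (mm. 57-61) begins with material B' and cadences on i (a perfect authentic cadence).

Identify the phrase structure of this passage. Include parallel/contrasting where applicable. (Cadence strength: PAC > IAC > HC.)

Four phrases in two halves: the first half (mm. 42–51) ends with a half cadence, the second (measures 52–61) with a perfect authentic cadence — a large antecedent–consequent pair, i.e. a double period.
Phrase 3 begins with the same material as phrase 1, making it parallel.

parallel double period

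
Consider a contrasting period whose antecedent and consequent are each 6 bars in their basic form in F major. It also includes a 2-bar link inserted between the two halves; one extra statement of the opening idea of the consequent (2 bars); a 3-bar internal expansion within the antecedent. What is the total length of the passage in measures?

19 measures

Basic contrasting period: 6 + 6 = 12 bars.
12 (basic form) + 2 (link) + 2 (extra statement) + 3 (internal expansion) = 19.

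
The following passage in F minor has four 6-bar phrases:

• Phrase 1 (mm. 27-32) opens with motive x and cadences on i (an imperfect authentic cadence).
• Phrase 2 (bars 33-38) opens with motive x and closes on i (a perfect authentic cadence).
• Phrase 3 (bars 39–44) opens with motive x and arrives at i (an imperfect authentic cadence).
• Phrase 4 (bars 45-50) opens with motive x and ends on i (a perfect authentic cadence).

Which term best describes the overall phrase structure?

The cadence pattern IAC–PAC–IAC–PAC is weak–strong twice, and phrases 3–4 restate phrases 1–2: a period heard twice, not a double period (which would end weakly at phrase 2).

repeated period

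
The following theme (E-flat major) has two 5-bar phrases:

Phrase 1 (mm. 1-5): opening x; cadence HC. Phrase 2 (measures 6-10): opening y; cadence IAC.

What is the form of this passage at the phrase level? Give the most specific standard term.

contrasting period

Phrase 1 ends with a half cadence (weaker) and phrase 2 with an imperfect authentic cadence (stronger): antecedent + consequent = a period.
The two phrases open with different material (x / y), so the period is contrasting.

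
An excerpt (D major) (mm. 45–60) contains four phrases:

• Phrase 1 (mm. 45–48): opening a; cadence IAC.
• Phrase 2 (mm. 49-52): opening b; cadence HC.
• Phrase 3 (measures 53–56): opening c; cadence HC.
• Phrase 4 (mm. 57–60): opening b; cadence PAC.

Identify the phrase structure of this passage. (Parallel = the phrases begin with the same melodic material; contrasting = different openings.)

Four phrases in two halves: the first half (mm. 45-52) ends with a half cadence, the second (bars 53–60) with a perfect authentic cadence — a large antecedent–consequent pair, i.e. a double period.
Phrase 3 begins with different material from phrase 1, making it contrasting.

contrasting double period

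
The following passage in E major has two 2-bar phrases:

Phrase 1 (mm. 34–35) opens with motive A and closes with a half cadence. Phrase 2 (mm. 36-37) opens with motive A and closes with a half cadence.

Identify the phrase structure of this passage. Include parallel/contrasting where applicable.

repeated phrase

Both phrases have the same opening (A) and the same cadence (half cadence): the second is a restatement, not a consequent, so this is a repeated phrase rather than a period.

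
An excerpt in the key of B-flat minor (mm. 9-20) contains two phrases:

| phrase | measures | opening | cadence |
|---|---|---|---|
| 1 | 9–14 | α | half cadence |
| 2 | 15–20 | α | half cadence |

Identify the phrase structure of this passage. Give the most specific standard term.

Both phrases have the same opening (α) and the same cadence (half cadence): the second is a restatement, not a consequent, so this is a repeated phrase rather than a period.

repeated phrase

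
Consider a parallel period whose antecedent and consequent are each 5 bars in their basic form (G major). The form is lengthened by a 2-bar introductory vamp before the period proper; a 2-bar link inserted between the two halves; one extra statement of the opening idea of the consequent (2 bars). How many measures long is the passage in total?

16 measures

Basic parallel period: 5 + 5 = 10 bars.
10 (basic form) + 2 (introduction) + 2 (link) + 2 (extra statement) = 16.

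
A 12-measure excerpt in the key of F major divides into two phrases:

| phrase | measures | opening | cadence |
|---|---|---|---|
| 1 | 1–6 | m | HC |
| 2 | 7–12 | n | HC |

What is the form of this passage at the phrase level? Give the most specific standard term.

phrase group

The second phrase closes with a half cadence, which is not stronger than the first phrase's half cadence; without a weak→strong cadential pair there is no antecedent–consequent relationship, so this is a phrase group rather than a period.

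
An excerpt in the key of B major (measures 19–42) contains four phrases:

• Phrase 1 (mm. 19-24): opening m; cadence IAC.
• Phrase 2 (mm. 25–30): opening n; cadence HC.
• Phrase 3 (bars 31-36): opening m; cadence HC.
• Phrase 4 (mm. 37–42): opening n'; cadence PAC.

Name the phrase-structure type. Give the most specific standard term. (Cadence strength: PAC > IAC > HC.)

parallel double period

Four phrases in two halves: the first half (bars 19–30) ends with a half cadence, the second (bars 31-42) with a perfect authentic cadence — a large antecedent–consequent pair, i.e. a double period.
Phrase 3 begins with the same material as phrase 1, making it parallel.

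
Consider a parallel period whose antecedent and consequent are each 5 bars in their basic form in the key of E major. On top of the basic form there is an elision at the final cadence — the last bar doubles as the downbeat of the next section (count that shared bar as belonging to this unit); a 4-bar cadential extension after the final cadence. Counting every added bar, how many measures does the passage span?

14 measures

Basic parallel period: 5 + 5 = 10 bars.
10 (basic form) + 4 (cadential extension) = 14.
The elision shares a bar with the next section but does not change this unit's count.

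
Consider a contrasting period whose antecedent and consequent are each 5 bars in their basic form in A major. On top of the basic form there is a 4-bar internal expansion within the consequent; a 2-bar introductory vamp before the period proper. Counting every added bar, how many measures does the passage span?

16 measures

Basic contrasting period: 5 + 5 = 10 bars.
10 (basic form) + 4 (internal expansion) + 2 (introduction) = 16.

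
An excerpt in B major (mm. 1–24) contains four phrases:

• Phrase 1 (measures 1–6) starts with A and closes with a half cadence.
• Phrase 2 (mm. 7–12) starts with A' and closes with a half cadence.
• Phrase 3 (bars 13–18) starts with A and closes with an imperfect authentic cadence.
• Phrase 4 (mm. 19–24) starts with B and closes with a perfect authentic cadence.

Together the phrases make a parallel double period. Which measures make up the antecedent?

measures 1–12

In a double period the first pair of phrases (ending half cadence) is the large antecedent and the second pair (ending perfect authentic cadence) is the large consequent; the antecedent is measures 1–12.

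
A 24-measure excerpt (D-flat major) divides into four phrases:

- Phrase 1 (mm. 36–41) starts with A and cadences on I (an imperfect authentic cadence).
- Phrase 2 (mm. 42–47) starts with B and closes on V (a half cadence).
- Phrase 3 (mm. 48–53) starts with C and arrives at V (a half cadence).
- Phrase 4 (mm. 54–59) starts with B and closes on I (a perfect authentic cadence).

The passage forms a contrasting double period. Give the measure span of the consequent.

In a double period the first pair of phrases (ending half cadence) is the large antecedent and the second pair (ending perfect authentic cadence) is the large consequent; the consequent is measures 48–59.

measures 48–59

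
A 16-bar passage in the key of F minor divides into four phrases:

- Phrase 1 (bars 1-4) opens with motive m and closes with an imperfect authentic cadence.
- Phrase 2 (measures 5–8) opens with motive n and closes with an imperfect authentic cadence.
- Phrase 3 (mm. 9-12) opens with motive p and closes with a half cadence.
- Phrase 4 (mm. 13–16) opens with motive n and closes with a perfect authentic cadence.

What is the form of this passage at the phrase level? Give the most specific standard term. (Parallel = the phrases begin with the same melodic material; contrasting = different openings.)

Four phrases in two halves: the first half (mm. 1-8) ends with an imperfect authentic cadence, the second (bars 9–16) with a perfect authentic cadence — a large antecedent–consequent pair, i.e. a double period.
Phrase 3 begins with different material from phrase 1, making it contrasting.

contrasting double period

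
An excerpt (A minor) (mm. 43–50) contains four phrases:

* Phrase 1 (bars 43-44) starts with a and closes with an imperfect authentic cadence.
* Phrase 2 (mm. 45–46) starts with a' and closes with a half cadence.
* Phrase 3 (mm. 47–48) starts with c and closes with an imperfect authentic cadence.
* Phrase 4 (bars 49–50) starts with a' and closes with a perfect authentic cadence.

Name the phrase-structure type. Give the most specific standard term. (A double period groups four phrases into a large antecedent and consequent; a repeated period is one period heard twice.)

contrasting double period

Four phrases in two halves: the first half (measures 43–46) ends with a half cadence, the second (mm. 47–50) with a perfect authentic cadence — a large antecedent–consequent pair, i.e. a double period.
Phrase 3 begins with different material from phrase 1, making it contrasting.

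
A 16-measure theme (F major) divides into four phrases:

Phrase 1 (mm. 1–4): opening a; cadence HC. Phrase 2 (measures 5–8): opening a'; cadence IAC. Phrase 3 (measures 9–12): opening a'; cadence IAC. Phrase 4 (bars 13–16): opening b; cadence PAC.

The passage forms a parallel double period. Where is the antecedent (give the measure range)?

measures 1–8

In a double period the four phrases pair into a large antecedent (phrases 1–2, ending imperfect authentic cadence) and a large consequent (phrases 3–4, ending perfect authentic cadence). The antecedent spans mm. 1–8.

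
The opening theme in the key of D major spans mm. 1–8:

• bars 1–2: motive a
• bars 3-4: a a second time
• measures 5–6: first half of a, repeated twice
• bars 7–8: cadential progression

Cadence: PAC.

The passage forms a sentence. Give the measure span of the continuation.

After the presentation (bars 1–4), the continuation covers the fragmentation through the cadence: measures 5–8.

measures 5–8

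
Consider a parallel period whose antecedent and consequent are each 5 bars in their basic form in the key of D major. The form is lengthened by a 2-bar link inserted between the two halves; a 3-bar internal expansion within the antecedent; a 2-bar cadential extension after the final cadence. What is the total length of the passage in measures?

17 measures

Basic parallel period: 5 + 5 = 10 bars.
10 (basic form) + 2 (link) + 3 (internal expansion) + 2 (cadential extension) = 17.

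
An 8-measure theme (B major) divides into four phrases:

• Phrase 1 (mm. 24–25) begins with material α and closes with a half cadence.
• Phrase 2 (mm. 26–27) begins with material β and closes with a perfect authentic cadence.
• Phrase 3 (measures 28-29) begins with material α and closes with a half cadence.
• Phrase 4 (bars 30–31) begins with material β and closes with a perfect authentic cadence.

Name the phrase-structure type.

repeated period

The cadence pattern HC–PAC–HC–PAC is weak–strong twice, and phrases 3–4 restate phrases 1–2: a period heard twice, not a double period (which would end weakly at phrase 2).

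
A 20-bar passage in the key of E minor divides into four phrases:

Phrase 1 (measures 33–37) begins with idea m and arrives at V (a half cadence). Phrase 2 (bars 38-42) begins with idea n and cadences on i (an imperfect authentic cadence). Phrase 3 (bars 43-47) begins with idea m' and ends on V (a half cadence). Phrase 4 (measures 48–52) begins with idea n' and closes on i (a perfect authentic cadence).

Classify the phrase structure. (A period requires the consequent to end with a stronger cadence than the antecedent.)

Four phrases in two halves: the first half (measures 33–42) ends with an imperfect authentic cadence, the second (mm. 43–52) with a perfect authentic cadence — a large antecedent–consequent pair, i.e. a double period.
Phrase 3 begins with the same material as phrase 1, making it parallel.

parallel double period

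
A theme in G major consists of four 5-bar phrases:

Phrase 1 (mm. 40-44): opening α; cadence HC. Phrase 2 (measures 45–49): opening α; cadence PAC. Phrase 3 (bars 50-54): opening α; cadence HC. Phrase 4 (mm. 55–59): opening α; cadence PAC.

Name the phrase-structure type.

repeated period

The cadence pattern HC–PAC–HC–PAC is weak–strong twice, and phrases 3–4 restate phrases 1–2: a period heard twice, not a double period (which would end weakly at phrase 2).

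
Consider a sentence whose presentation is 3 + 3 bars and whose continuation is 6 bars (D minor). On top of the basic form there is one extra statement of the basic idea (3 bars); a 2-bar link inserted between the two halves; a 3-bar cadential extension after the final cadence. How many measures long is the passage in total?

Basic sentence: 3 + 3 + 6 = 12 bars.
12 (basic form) + 3 (extra statement) + 2 (link) + 3 (cadential extension) = 20.

20 measures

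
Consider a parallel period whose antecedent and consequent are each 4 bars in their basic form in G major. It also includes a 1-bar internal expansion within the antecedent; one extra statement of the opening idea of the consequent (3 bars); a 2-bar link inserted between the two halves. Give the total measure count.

Basic parallel period: 4 + 4 = 8 bars.
8 (basic form) + 1 (internal expansion) + 3 (extra statement) + 2 (link) = 14.

14 measures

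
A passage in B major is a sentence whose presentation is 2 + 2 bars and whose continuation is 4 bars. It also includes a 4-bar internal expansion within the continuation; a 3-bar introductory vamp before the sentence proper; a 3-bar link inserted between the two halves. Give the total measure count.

Basic sentence: 2 + 2 + 4 = 8 bars.
8 (basic form) + 4 (internal expansion) + 3 (introduction) + 3 (link) = 18.

18 measures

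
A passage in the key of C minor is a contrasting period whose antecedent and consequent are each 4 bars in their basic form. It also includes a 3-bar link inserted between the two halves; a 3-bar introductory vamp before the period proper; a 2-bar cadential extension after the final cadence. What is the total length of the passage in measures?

Basic contrasting period: 4 + 4 = 8 bars.
8 (basic form) + 3 (link) + 3 (introduction) + 2 (cadential extension) = 16.

16 measures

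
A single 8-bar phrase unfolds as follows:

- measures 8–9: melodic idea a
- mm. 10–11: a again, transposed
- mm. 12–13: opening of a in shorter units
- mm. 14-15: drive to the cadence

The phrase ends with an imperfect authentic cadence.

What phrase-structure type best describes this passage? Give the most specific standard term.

Basic idea (mm. 8-9) + its repetition (bars 10–11) form the presentation; fragmentation and cadence (mm. 12-15) form the continuation — the 8-bar whole is a sentence.

sentence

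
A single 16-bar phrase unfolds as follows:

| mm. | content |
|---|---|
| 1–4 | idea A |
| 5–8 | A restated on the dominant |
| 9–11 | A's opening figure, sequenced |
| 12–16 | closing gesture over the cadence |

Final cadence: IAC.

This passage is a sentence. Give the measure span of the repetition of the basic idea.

measures 5–8

The presentation of a sentence is the basic idea (mm. 1–4) plus its repetition (mm. 5-8); the repetition of the basic idea is therefore mm. 5-8.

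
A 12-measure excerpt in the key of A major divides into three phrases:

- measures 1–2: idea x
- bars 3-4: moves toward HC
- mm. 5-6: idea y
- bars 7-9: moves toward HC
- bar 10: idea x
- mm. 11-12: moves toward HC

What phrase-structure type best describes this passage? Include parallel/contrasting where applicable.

The final phrase closes with a half cadence, which is not stronger than the preceding half cadence; the 3 phrases lack an overall antecedent–consequent design and so form a phrase group.

phrase group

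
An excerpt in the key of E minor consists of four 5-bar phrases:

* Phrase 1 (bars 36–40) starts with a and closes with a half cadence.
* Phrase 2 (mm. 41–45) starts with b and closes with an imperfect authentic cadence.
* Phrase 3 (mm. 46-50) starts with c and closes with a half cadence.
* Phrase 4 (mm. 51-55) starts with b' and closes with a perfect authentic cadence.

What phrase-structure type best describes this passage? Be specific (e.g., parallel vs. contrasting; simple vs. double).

contrasting double period

Four phrases in two halves: the first half (mm. 36-45) ends with an imperfect authentic cadence, the second (measures 46–55) with a perfect authentic cadence — a large antecedent–consequent pair, i.e. a double period.
Phrase 3 begins with different material from phrase 1, making it contrasting.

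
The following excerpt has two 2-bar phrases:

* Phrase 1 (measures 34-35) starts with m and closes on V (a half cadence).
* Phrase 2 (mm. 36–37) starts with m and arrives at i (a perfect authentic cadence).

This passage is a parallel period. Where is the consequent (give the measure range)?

measures 36–37

The antecedent is the phrase ending with the weaker cadence (half cadence, phrase 1) and the consequent the one ending more conclusively (perfect authentic cadence, phrase 2); the consequent is mm. 36-37.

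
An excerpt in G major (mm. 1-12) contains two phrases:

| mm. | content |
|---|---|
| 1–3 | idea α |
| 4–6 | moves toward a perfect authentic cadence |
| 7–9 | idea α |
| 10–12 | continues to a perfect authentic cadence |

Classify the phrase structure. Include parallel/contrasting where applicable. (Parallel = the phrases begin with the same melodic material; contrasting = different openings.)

Both phrases have the same opening (α) and the same cadence (perfect authentic cadence): the second is a restatement, not a consequent, so this is a repeated phrase rather than a period.

repeated phrase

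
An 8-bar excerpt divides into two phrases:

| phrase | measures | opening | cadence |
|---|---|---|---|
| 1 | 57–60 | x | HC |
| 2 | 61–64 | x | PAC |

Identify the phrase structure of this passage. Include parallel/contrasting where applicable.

parallel period

Phrase 1 ends with a half cadence (weaker) and phrase 2 with a perfect authentic cadence (stronger): antecedent + consequent = a period.
The two phrases open with the same material (x / x), so the period is parallel.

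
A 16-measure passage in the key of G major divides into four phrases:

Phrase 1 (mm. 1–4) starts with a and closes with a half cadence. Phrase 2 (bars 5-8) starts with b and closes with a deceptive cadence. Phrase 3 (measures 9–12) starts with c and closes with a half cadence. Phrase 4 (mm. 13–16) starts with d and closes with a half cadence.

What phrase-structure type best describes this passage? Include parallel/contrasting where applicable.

Phrase 4 ends with a half cadence, no stronger than phrase 2's deceptive cadence, so the four phrases do not form a double period; nor do phrases 3–4 duplicate 1–2, so it is not a repeated period. With no phrase reaching a conclusive cadence, the passage is a phrase group.

phrase group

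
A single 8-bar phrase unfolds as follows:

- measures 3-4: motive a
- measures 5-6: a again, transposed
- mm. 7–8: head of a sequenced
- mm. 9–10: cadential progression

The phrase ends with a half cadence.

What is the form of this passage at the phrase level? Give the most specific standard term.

sentence

Basic idea (mm. 3-4) + its repetition (mm. 5–6) form the presentation; fragmentation and cadence (mm. 7-10) form the continuation — the 8-bar whole is a sentence.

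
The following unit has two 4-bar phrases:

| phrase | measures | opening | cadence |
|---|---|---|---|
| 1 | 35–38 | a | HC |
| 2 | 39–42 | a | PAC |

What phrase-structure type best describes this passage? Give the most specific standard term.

Phrase 1 ends with a half cadence (weaker) and phrase 2 with a perfect authentic cadence (stronger): antecedent + consequent = a period.
The two phrases open with the same material (a / a), so the period is parallel.

parallel period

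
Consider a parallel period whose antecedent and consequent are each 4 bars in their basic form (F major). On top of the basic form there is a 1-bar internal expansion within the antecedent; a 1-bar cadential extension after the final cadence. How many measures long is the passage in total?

10 measures

Basic parallel period: 4 + 4 = 8 bars.
8 (basic form) + 1 (internal expansion) + 1 (cadential extension) = 10.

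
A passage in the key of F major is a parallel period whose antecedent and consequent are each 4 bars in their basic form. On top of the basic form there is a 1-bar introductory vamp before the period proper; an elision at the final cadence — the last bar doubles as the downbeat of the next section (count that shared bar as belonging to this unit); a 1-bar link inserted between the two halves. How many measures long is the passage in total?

Basic parallel period: 4 + 4 = 8 bars.
8 (basic form) + 1 (introduction) + 1 (link) = 10.
The elision shares a bar with the next section but does not change this unit's count.

10 measures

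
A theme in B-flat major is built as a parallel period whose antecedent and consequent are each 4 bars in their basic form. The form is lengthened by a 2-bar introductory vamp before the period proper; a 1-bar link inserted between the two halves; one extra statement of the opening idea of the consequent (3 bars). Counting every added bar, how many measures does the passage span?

Basic parallel period: 4 + 4 = 8 bars.
8 (basic form) + 2 (introduction) + 1 (link) + 3 (extra statement) = 14.

14 measures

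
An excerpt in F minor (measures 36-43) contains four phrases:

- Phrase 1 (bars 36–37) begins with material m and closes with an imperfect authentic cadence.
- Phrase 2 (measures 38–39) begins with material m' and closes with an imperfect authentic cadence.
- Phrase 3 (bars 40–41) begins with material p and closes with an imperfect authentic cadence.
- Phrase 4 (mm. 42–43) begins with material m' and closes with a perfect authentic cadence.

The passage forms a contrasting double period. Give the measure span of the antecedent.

In a double period the four phrases pair into a large antecedent (phrases 1–2, ending imperfect authentic cadence) and a large consequent (phrases 3–4, ending perfect authentic cadence). The antecedent spans mm. 36–39.

measures 36–39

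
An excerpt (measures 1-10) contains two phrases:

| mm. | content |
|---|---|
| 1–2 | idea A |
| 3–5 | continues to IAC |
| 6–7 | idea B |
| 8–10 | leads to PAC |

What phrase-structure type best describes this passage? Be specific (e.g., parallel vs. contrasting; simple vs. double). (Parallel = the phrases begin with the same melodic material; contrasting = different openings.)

Phrase 1 ends with an imperfect authentic cadence (weaker) and phrase 2 with a perfect authentic cadence (stronger): antecedent + consequent = a period.
The two phrases open with different material (A / B), so the period is contrasting.

contrasting period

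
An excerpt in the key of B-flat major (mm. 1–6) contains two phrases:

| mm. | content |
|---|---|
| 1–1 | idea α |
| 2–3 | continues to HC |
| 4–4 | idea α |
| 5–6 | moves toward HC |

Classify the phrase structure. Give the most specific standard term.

repeated phrase

Both phrases have the same opening (α) and the same cadence (half cadence): the second is a restatement, not a consequent, so this is a repeated phrase rather than a period.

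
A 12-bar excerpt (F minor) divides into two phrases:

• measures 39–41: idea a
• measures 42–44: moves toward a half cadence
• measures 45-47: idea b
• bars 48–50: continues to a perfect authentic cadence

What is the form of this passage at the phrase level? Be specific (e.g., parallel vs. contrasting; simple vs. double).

contrasting period

Phrase 1 ends with a half cadence (weaker) and phrase 2 with a perfect authentic cadence (stronger): antecedent + consequent = a period.
The two phrases open with different material (a / b), so the period is contrasting.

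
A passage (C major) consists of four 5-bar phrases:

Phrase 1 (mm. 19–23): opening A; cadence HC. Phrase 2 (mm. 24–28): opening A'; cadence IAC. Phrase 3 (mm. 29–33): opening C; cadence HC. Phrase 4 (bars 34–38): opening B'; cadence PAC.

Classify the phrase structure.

Four phrases in two halves: the first half (mm. 19-28) ends with an imperfect authentic cadence, the second (mm. 29-38) with a perfect authentic cadence — a large antecedent–consequent pair, i.e. a double period.
Phrase 3 begins with different material from phrase 1, making it contrasting.

contrasting double period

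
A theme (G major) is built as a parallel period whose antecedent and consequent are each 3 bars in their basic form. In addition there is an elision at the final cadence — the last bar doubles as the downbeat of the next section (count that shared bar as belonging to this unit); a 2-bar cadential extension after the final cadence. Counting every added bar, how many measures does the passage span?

Basic parallel period: 3 + 3 = 6 bars.
6 (basic form) + 2 (cadential extension) = 8.
The elision shares a bar with the next section but does not change this unit's count.

8 measures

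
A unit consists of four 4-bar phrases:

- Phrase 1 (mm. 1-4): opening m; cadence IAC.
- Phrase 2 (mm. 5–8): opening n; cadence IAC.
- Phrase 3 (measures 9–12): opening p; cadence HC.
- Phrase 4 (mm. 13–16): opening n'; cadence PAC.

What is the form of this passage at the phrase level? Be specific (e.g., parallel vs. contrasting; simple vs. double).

Four phrases in two halves: the first half (measures 1-8) ends with an imperfect authentic cadence, the second (bars 9–16) with a perfect authentic cadence — a large antecedent–consequent pair, i.e. a double period.
Phrase 3 begins with different material from phrase 1, making it contrasting.

contrasting double period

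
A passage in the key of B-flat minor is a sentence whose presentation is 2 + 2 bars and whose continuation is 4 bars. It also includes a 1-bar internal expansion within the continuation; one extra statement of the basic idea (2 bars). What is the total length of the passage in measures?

Basic sentence: 2 + 2 + 4 = 8 bars.
8 (basic form) + 1 (internal expansion) + 2 (extra statement) = 11.

11 measures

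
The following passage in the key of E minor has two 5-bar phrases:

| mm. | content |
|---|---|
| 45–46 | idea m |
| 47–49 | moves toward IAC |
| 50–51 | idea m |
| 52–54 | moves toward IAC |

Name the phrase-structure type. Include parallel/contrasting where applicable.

Both phrases have the same opening (m) and the same cadence (imperfect authentic cadence): the second is a restatement, not a consequent, so this is a repeated phrase rather than a period.

repeated phrase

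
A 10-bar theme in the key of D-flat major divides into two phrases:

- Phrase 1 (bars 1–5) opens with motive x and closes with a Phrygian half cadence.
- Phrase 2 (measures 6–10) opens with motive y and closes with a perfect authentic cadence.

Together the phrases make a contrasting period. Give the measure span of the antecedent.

The phrase ending with the weaker cadence (Phrygian half cadence) is the antecedent; the one ending more conclusively (perfect authentic cadence) is the consequent. The antecedent is measures 1–5.

measures 1–5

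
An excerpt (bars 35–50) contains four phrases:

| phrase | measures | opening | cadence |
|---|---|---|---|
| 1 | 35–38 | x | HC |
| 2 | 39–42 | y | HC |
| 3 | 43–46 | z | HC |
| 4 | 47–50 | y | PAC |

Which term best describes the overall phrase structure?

contrasting double period

Four phrases in two halves: the first half (bars 35–42) ends with a half cadence, the second (measures 43–50) with a perfect authentic cadence — a large antecedent–consequent pair, i.e. a double period.
Phrase 3 begins with different material from phrase 1, making it contrasting.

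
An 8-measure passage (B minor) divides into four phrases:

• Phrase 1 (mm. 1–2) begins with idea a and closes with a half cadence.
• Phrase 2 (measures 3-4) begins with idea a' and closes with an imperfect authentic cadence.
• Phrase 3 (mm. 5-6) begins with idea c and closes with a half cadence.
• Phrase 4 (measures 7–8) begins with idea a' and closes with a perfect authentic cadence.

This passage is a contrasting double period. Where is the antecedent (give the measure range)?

In a double period the four phrases pair into a large antecedent (phrases 1–2, ending imperfect authentic cadence) and a large consequent (phrases 3–4, ending perfect authentic cadence). The antecedent spans measures 1–4.

measures 1–4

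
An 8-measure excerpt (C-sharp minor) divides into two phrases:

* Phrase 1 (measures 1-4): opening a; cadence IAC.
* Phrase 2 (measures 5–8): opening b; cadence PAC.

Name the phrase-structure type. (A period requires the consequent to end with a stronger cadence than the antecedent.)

Phrase 1 ends with an imperfect authentic cadence (weaker) and phrase 2 with a perfect authentic cadence (stronger): antecedent + consequent = a period.
The two phrases open with different material (a / b), so the period is contrasting.

contrasting period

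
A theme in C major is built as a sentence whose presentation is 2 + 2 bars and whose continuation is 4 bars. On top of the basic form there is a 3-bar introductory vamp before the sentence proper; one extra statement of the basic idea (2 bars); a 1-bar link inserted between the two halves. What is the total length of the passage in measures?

14 measures

Basic sentence: 2 + 2 + 4 = 8 bars.
8 (basic form) + 3 (introduction) + 2 (extra statement) + 1 (link) = 14.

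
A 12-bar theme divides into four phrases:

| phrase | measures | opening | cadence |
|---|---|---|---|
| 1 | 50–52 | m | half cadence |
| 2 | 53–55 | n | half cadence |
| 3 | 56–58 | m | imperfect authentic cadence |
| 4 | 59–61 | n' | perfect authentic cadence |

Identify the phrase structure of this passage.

parallel double period

Four phrases in two halves: the first half (mm. 50–55) ends with a half cadence, the second (mm. 56–61) with a perfect authentic cadence — a large antecedent–consequent pair, i.e. a double period.
Phrase 3 begins with the same material as phrase 1, making it parallel.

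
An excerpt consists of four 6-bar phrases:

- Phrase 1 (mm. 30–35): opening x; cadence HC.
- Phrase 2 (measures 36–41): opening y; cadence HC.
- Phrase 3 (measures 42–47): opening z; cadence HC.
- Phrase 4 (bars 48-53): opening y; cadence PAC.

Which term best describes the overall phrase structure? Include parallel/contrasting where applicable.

contrasting double period

Four phrases in two halves: the first half (mm. 30-41) ends with a half cadence, the second (mm. 42–53) with a perfect authentic cadence — a large antecedent–consequent pair, i.e. a double period.
Phrase 3 begins with different material from phrase 1, making it contrasting.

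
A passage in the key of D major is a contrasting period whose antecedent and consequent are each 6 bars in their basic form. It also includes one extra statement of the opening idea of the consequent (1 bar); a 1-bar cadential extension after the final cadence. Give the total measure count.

Basic contrasting period: 6 + 6 = 12 bars.
12 (basic form) + 1 (extra statement) + 1 (cadential extension) = 14.

14 measures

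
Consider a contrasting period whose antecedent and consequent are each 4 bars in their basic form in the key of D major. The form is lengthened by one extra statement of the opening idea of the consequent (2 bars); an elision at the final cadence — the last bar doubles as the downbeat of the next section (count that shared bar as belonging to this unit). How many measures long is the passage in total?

Basic contrasting period: 4 + 4 = 8 bars.
8 (basic form) + 2 (extra statement) = 10.
The elision shares a bar with the next section but does not change this unit's count.

10 measures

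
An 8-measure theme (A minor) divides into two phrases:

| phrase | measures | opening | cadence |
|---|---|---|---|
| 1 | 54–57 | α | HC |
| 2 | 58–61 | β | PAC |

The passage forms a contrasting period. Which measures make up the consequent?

measures 58–61

The phrase ending with the weaker cadence (half cadence) is the antecedent; the one ending more conclusively (perfect authentic cadence) is the consequent. The consequent is measures 58–61.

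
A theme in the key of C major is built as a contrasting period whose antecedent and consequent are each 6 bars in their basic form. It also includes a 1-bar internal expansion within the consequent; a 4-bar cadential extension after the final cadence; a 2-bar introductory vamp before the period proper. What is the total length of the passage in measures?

19 measures

Basic contrasting period: 6 + 6 = 12 bars.
12 (basic form) + 1 (internal expansion) + 4 (cadential extension) + 2 (introduction) = 19.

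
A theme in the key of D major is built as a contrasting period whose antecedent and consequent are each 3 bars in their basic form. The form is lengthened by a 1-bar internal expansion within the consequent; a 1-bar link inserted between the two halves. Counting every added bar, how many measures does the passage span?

8 measures

Basic contrasting period: 3 + 3 = 6 bars.
6 (basic form) + 1 (internal expansion) + 1 (link) = 8.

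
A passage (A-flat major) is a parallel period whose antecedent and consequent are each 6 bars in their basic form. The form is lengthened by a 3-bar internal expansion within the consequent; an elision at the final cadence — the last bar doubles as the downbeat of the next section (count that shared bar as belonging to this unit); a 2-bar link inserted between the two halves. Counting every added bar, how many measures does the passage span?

17 measures

Basic parallel period: 6 + 6 = 12 bars.
12 (basic form) + 3 (internal expansion) + 2 (link) = 17.
The elision shares a bar with the next section but does not change this unit's count.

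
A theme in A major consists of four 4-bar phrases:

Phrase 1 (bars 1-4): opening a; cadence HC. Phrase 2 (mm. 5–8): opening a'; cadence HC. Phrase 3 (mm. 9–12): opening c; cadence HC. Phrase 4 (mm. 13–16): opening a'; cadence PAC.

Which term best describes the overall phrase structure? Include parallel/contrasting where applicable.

Four phrases in two halves: the first half (measures 1-8) ends with a half cadence, the second (mm. 9–16) with a perfect authentic cadence — a large antecedent–consequent pair, i.e. a double period.
Phrase 3 begins with different material from phrase 1, making it contrasting.

contrasting double period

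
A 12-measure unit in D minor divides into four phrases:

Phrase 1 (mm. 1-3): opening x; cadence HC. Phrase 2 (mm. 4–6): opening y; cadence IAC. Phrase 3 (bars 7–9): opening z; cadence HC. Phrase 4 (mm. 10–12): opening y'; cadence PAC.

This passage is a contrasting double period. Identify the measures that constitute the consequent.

In a double period the four phrases pair into a large antecedent (phrases 1–2, ending imperfect authentic cadence) and a large consequent (phrases 3–4, ending perfect authentic cadence). The consequent spans mm. 7–12.

measures 7–12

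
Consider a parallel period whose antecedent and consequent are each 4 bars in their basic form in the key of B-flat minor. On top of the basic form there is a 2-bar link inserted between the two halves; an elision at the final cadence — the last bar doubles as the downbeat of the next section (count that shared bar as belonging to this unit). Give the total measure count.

Basic parallel period: 4 + 4 = 8 bars.
8 (basic form) + 2 (link) = 10.
The elision shares a bar with the next section but does not change this unit's count.

10 measures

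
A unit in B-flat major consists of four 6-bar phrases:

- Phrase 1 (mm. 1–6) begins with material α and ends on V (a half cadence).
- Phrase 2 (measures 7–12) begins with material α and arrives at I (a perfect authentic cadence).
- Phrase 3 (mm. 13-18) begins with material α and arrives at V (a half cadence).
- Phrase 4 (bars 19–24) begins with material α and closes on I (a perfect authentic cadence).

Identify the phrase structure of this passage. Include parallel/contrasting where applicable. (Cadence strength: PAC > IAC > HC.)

The cadence pattern HC–PAC–HC–PAC is weak–strong twice, and phrases 3–4 restate phrases 1–2: a period heard twice, not a double period (which would end weakly at phrase 2).

repeated period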